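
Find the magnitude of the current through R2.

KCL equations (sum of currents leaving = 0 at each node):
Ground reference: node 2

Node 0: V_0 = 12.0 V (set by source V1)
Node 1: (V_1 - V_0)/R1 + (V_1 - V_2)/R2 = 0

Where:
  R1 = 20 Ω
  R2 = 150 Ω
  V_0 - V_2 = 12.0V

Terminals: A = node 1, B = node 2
Nodal analysis, taking node 2 as the 0 V reference.
Source V1 fixes V_0 = 12 V.
KCL at each unknown node (sum of currents leaving = 0; resistances in Ω):
  Node 1: (V_1 - 12)/20 + (V_1 - 0)/150 = 0
Collecting terms: 0.05667 × V_1 = 0.6  =>  V_1 = 10.59 V
I_R2 = (V_1 - V_2)/R2 = (10.59 - 0)/150 = 0.07059 A
|I_R2| = 0.07059 A

Final answer: |I_R2| = 0.07059 A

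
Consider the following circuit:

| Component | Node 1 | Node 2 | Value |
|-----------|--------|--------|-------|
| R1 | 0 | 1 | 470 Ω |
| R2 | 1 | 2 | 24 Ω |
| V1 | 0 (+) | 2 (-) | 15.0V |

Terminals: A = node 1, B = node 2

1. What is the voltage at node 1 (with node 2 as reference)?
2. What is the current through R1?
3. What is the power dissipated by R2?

Nodal analysis, taking node 2 as the 0 V reference.
Source V1 fixes V_0 = 15 V.
KCL at each unknown node (sum of currents leaving = 0; resistances in Ω):
  Node 1: (V_1 - 15)/470 + (V_1 - 0)/24 = 0
Collecting terms: 0.04379 × V_1 = 0.03191  =>  V_1 = 0.7287 V
Part 1:
  Read off the nodal solution: V_1 = 0.7287 V
Part 2:
  I_R1 = (V_0 - V_1)/R1 = (15 - 0.7287)/470 = 0.03036 A
  Magnitude: I_R1 = 0.03036 A
Part 3:
  I_R2 = (V_1 - V_2)/R2 = (0.7287 - 0)/24 = 0.03036 A
  P_R2 = I_R2² × R2 = (0.03036)² × 24 = 0.02213 W

Final answers:
1. V_1 = 0.7287 V
2. I_R1 = 0.03036 A
3. P_R2 = 0.02213 W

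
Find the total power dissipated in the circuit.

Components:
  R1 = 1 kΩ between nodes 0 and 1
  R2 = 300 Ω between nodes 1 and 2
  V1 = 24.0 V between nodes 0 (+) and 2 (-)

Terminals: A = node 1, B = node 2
Nodal analysis, taking node 2 as the 0 V reference.
Source V1 fixes V_0 = 24 V.
KCL at each unknown node (sum of currents leaving = 0; resistances in Ω):
  Node 1: (V_1 - 24)/1000 + (V_1 - 0)/300 = 0
Collecting terms: 0.004333 × V_1 = 0.024  =>  V_1 = 5.538 V
Power in each resistor, P = (ΔV)²/R:
  P_R1 = (24 - 5.538)²/1000 = 0.3408 W
  P_R2 = (5.538 - 0)²/300 = 0.1022 W
P_total = P_R1 + P_R2 = 0.4431 W

Final answer: 0.4431 W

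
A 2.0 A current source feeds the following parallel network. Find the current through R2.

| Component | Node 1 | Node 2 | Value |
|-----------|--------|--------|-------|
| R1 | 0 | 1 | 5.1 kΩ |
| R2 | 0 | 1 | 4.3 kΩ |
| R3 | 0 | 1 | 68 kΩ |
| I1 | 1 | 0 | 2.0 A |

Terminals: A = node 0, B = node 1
All resistors sit directly between nodes 0 and 1, so they are in parallel and share one voltage V; the full source current 2 A splits among them.
1/R_par = 1/5100 + 1/4300 + 1/68000 = 0.0004433 S  =>  R_par = 2256 Ω
V = I × R_par = 2 × 2256 = 4511 V
I_R2 = V/R2 = 4511/4300 = 1.049 A

Final answer: 1.049 A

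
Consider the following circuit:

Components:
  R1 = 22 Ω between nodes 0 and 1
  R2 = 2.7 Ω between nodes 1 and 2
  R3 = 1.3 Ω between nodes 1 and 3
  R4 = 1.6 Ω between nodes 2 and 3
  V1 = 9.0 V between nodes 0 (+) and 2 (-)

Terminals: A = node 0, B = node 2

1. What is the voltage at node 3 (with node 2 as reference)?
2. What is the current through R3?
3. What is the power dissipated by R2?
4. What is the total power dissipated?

Nodal analysis, taking node 2 as the 0 V reference.
Source V1 fixes V_0 = 9 V.
KCL at each unknown node (sum of currents leaving = 0; resistances in Ω):
  Node 1: (V_1 - 9)/22 + (V_1 - 0)/2.7 + (V_1 - V_3)/1.3 = 0
  Node 3: (V_3 - V_1)/1.3 + (V_3 - 0)/1.6 = 0
Collecting terms (coefficients in siemens):
  1.185·V_1 - 0.7692·V_3 = 0.4091
  1.394·V_3 - 0.7692·V_1 = 0
Determinant D = (1.185)(1.394) - (-0.7692)(-0.7692) = 1.061
V_1 = [(0.4091)(1.394) - (-0.7692)(0)]/D = 0.5378 V
V_3 = [(1.185)(0) - (0.4091)(-0.7692)]/D = 0.2967 V
Part 1:
  Read off the nodal solution: V_3 = 0.2967 V
Part 2:
  I_R3 = (V_1 - V_3)/R3 = (0.5378 - 0.2967)/1.3 = 0.1855 A
  Magnitude: I_R3 = 0.1855 A
Part 3:
  I_R2 = (V_1 - V_2)/R2 = (0.5378 - 0)/2.7 = 0.1992 A
  P_R2 = I_R2² × R2 = (0.1992)² × 2.7 = 0.1071 W
Part 4:
  Power in each resistor, P = (ΔV)²/R:
    P_R1 = (9 - 0.5378)²/22 = 3.255 W
    P_R2 = (0.5378 - 0)²/2.7 = 0.1071 W
    P_R3 = (0.5378 - 0.2967)²/1.3 = 0.04471 W
    P_R4 = (0 - 0.2967)²/1.6 = 0.05503 W
  P_total = P_R1 + P_R2 + P_R3 + P_R4 = 3.462 W

Final answers:
1. V_3 = 0.2967 V
2. I_R3 = 0.1855 A
3. P_R2 = 0.1071 W
4. P_total = 3.462 W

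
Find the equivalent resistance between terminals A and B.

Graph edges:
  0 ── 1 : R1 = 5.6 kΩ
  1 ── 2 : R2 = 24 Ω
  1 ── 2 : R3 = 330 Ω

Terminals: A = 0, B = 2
Reduce the network between node 0 (A) and node 2 (B) by series/parallel combination:
  Rp1 = R2 ‖ R3 (parallel, both between nodes 1 and 2) = 1/(1/24 + 1/330) = 22.37 Ω
  Rs1 = R1 + Rp1 (series, joined only at node 1) = 5600 + 22.37 = 5622 Ω
R_eq = 5.622 kΩ

Final answer: 5.622 kΩ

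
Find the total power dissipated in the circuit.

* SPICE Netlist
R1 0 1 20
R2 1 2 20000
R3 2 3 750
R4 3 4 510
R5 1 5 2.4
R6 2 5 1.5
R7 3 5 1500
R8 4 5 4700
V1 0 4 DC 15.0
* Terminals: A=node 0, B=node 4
Nodal analysis, taking node 4 as the 0 V reference.
Source V1 fixes V_0 = 15 V.
KCL at each unknown node (sum of currents leaving = 0; resistances in Ω):
  Node 1: (V_1 - 15)/20 + (V_1 - V_2)/20000 + (V_1 - V_5)/2.4 = 0
  Node 2: (V_2 - V_1)/20000 + (V_2 - V_3)/750 + (V_2 - V_5)/1.5 = 0
  Node 3: (V_3 - V_2)/750 + (V_3 - 0)/510 + (V_3 - V_5)/1500 = 0
  Node 5: (V_5 - V_1)/2.4 + (V_5 - V_2)/1.5 + (V_5 - V_3)/1500 + (V_5 - 0)/4700 = 0
Collecting terms (coefficients in siemens):
  0.4667·V_1 - 0.00005·V_2 - 0.4167·V_5 = 0.75
  0.668·V_2 - 0.00005·V_1 - 0.001333·V_3 - 0.6667·V_5 = 0
  0.003961·V_3 - 0.001333·V_2 - 0.0006667·V_5 = 0
  1.084·V_5 - 0.4167·V_1 - 0.6667·V_2 - 0.0006667·V_3 = 0
Solving these 4 simultaneous equations (Gaussian elimination) gives:
  V_1 = 14.65 V, V_2 = 14.59 V, V_3 = 7.371 V, V_5 = 14.61 V
Power in each resistor, P = (ΔV)²/R:
  P_R1 = (15 - 14.65)²/20 = 0.006167 W
  P_R2 = (14.65 - 14.59)²/20000 = 0.00000016 W
  P_R3 = (14.59 - 7.371)²/750 = 0.06953 W
  P_R4 = (7.371 - 0)²/510 = 0.1065 W
  P_R5 = (14.65 - 14.61)²/2.4 = 0.0007398 W
  P_R6 = (14.59 - 14.61)²/1.5 = 0.000139 W
  P_R7 = (7.371 - 14.61)²/1500 = 0.03491 W
  P_R8 = (0 - 14.61)²/4700 = 0.04539 W
P_total = P_R1 + P_R2 + P_R3 + P_R4 + P_R5 + P_R6 + P_R7 + P_R8 = 0.2634 W

Final answer: 0.2634 W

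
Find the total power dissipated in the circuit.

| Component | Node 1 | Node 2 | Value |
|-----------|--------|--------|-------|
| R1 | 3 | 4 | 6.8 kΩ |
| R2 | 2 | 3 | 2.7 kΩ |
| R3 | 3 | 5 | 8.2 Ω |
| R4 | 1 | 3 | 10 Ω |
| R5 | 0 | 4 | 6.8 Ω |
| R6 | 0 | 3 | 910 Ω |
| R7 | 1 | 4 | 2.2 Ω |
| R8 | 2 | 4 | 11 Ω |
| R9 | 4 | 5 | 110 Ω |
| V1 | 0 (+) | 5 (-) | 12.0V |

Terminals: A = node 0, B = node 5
Nodal analysis, taking node 5 as the 0 V reference.
Source V1 fixes V_0 = 12 V.
KCL at each unknown node (sum of currents leaving = 0; resistances in Ω):
  Node 1: (V_1 - V_3)/10 + (V_1 - V_4)/2.2 = 0
  Node 2: (V_2 - V_3)/2700 + (V_2 - V_4)/11 = 0
  Node 3: (V_3 - V_4)/6800 + (V_3 - V_2)/2700 + (V_3 - 0)/8.2 + (V_3 - V_1)/10 + (V_3 - 12)/910 = 0
  Node 4: (V_4 - V_3)/6800 + (V_4 - 12)/6.8 + (V_4 - V_1)/2.2 + (V_4 - V_2)/11 + (V_4 - 0)/110 = 0
Collecting terms (coefficients in siemens):
  0.5545·V_1 - 0.1·V_3 - 0.4545·V_4 = 0
  0.09128·V_2 - 0.0003704·V_3 - 0.09091·V_4 = 0
  0.2236·V_3 - 0.1·V_1 - 0.0003704·V_2 - 0.0001471·V_4 = 0.01319
  0.7018·V_4 - 0.4545·V_1 - 0.09091·V_2 - 0.0001471·V_3 = 1.765
Solving these 4 simultaneous equations (Gaussian elimination) gives:
  V_1 = 7.694 V, V_2 = 8.591 V, V_3 = 3.52 V, V_4 = 8.612 V
Power in each resistor, P = (ΔV)²/R:
  P_R1 = (3.52 - 8.612)²/6800 = 0.003812 W
  P_R2 = (8.591 - 3.52)²/2700 = 0.009524 W
  P_R3 = (3.52 - 0)²/8.2 = 1.511 W
  P_R4 = (7.694 - 3.52)²/10 = 1.742 W
  P_R5 = (12 - 8.612)²/6.8 = 1.688 W
  P_R6 = (12 - 3.52)²/910 = 0.07902 W
  P_R7 = (7.694 - 8.612)²/2.2 = 0.3832 W
  P_R8 = (8.591 - 8.612)²/11 = 0.0000388 W
  P_R9 = (8.612 - 0)²/110 = 0.6742 W
P_total = P_R1 + P_R2 + P_R3 + P_R4 + P_R5 + P_R6 + P_R7 + P_R8 + P_R9 = 6.091 W

Final answer: 6.091 W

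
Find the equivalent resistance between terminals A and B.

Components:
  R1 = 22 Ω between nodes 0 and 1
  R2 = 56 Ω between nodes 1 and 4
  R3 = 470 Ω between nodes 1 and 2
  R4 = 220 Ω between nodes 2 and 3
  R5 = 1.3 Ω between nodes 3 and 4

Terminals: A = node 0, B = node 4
Reduce the network between node 0 (A) and node 4 (B) by series/parallel combination:
  Rs1 = R3 + R4 (series, joined only at node 2) = 470 + 220 = 690 Ω
  Rs2 = R5 + Rs1 (series, joined only at node 3) = 1.3 + 690 = 691.3 Ω
  Rp1 = R2 ‖ Rs2 (parallel, both between nodes 1 and 4) = 1/(1/56 + 1/691.3) = 51.8 Ω
  Rs3 = R1 + Rp1 (series, joined only at node 1) = 22 + 51.8 = 73.8 Ω
R_eq = 73.8 Ω

Final answer: 73.8 Ω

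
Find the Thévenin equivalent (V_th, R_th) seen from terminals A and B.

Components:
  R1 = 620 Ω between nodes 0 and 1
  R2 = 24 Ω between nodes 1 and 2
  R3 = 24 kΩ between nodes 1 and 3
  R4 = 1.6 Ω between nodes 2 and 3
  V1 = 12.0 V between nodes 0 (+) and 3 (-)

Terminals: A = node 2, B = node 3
Step 1 — V_th is the open-circuit voltage V_A - V_B (nothing connected across the terminals).
Nodal analysis, taking node 3 as the 0 V reference.
Source V1 fixes V_0 = 12 V.
KCL at each unknown node (sum of currents leaving = 0; resistances in Ω):
  Node 1: (V_1 - 12)/620 + (V_1 - V_2)/24 + (V_1 - 0)/24000 = 0
  Node 2: (V_2 - V_1)/24 + (V_2 - 0)/1.6 = 0
Collecting terms (coefficients in siemens):
  0.04332·V_1 - 0.04167·V_2 = 0.01935
  0.6667·V_2 - 0.04167·V_1 = 0
Determinant D = (0.04332)(0.6667) - (-0.04167)(-0.04167) = 0.02714
V_1 = [(0.01935)(0.6667) - (-0.04167)(0)]/D = 0.4753 V
V_2 = [(0.04332)(0) - (0.01935)(-0.04167)]/D = 0.02971 V
V_th = V_2 - V_3 = 0.02971 - 0 = 0.02971 V
Step 2 — R_th: zero the source — replace V1 by a short circuit (node 3 merges into node 0) — and find the resistance seen between A (node 2) and B (node 0).
Reduce the network between node 2 (A) and node 0 (B) by series/parallel combination:
  Rp1 = R1 ‖ R3 (parallel, both between nodes 0 and 1) = 1/(1/620 + 1/24000) = 604.4 Ω
  Rs1 = R2 + Rp1 (series, joined only at node 1) = 24 + 604.4 = 628.4 Ω
  Rp2 = R4 ‖ Rs1 (parallel, both between nodes 0 and 2) = 1/(1/1.6 + 1/628.4) = 1.596 Ω
R_th = 1.596 Ω

Final answer: V_th = 0.02971 V, R_th = 1.596 Ω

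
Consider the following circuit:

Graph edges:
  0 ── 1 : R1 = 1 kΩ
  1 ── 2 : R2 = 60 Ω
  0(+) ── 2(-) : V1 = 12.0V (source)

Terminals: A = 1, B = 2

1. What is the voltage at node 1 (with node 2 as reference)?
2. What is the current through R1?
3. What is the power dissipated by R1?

Nodal analysis, taking node 2 as the 0 V reference.
Source V1 fixes V_0 = 12 V.
KCL at each unknown node (sum of currents leaving = 0; resistances in Ω):
  Node 1: (V_1 - 12)/1000 + (V_1 - 0)/60 = 0
Collecting terms: 0.01767 × V_1 = 0.012  =>  V_1 = 0.6792 V
Part 1:
  Read off the nodal solution: V_1 = 0.6792 V
Part 2:
  I_R1 = (V_0 - V_1)/R1 = (12 - 0.6792)/1000 = 0.01132 A
  Magnitude: I_R1 = 0.01132 A
Part 3:
  I_R1 = (V_0 - V_1)/R1 = (12 - 0.6792)/1000 = 0.01132 A
  P_R1 = I_R1² × R1 = (0.01132)² × 1000 = 0.1282 W

Final answers:
1. V_1 = 0.6792 V
2. I_R1 = 0.01132 A
3. P_R1 = 0.1282 W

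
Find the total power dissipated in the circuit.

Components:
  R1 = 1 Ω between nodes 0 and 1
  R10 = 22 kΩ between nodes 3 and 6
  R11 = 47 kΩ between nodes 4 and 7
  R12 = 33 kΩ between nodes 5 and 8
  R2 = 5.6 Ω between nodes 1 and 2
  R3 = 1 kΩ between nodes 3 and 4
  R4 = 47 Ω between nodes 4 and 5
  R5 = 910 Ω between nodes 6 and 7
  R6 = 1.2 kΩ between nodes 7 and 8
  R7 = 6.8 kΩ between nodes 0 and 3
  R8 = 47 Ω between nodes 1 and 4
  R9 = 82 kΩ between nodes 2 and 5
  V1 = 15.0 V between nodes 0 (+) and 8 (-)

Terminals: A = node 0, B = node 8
Nodal analysis, taking node 8 as the 0 V reference.
Source V1 fixes V_0 = 15 V.
KCL at each unknown node (sum of currents leaving = 0; resistances in Ω):
  Node 1: (V_1 - 15)/1 + (V_1 - V_2)/5.6 + (V_1 - V_4)/47 = 0
  Node 2: (V_2 - V_1)/5.6 + (V_2 - V_5)/82000 = 0
  Node 3: (V_3 - V_4)/1000 + (V_3 - 15)/6800 + (V_3 - V_6)/22000 = 0
  Node 4: (V_4 - V_3)/1000 + (V_4 - V_5)/47 + (V_4 - V_1)/47 + (V_4 - V_7)/47000 = 0
  Node 5: (V_5 - V_4)/47 + (V_5 - V_2)/82000 + (V_5 - 0)/33000 = 0
  Node 6: (V_6 - V_7)/910 + (V_6 - V_3)/22000 = 0
  Node 7: (V_7 - V_6)/910 + (V_7 - 0)/1200 + (V_7 - V_4)/47000 = 0
Collecting terms (coefficients in siemens):
  1.2·V_1 - 0.1786·V_2 - 0.02128·V_4 = 15
  0.1786·V_2 - 0.1786·V_1 - 0.0000122·V_5 = 0
  0.001193·V_3 - 0.001·V_4 - 0.00004545·V_6 = 0.002206
  0.04357·V_4 - 0.02128·V_1 - 0.001·V_3 - 0.02128·V_5 - 0.00002128·V_7 = 0
  0.02132·V_5 - 0.0000122·V_2 - 0.02128·V_4 = 0
  0.001144·V_6 - 0.00004545·V_3 - 0.001099·V_7 = 0
  0.001954·V_7 - 0.00002128·V_4 - 0.001099·V_6 = 0
Solving these 7 simultaneous equations (Gaussian elimination) gives:
  V_1 = 15 V, V_2 = 15 V, V_3 = 14.44 V, V_4 = 14.94 V
  V_5 = 14.92 V, V_6 = 1.587 V, V_7 = 1.055 V
Power in each resistor, P = (ΔV)²/R:
  P_R1 = (15 - 15)²/1 = 0.00000156 W
  P_R2 = (15 - 15)²/5.6 = 0.000000000005311 W
  P_R3 = (14.44 - 14.94)²/1000 = 0.0002516 W
  P_R4 = (14.94 - 14.92)²/47 = 0.000009565 W
  P_R5 = (1.587 - 1.055)²/910 = 0.0003105 W
  P_R6 = (1.055 - 0)²/1200 = 0.0009284 W
  P_R7 = (15 - 14.44)²/6800 = 0.00004636 W
  P_R8 = (15 - 14.94)²/47 = 0.00007322 W
  P_R9 = (15 - 14.92)²/82000 = 0.00000007777 W
  P_R10 = (14.44 - 1.587)²/22000 = 0.007507 W
  P_R11 = (14.94 - 1.055)²/47000 = 0.004102 W
  P_R12 = (14.92 - 0)²/33000 = 0.006745 W
P_total = P_R1 + P_R2 + P_R3 + P_R4 + P_R5 + P_R6 + P_R7 + P_R8 + P_R9 + P_R10 + P_R11 + P_R12 = 0.01997 W

Final answer: 0.01997 W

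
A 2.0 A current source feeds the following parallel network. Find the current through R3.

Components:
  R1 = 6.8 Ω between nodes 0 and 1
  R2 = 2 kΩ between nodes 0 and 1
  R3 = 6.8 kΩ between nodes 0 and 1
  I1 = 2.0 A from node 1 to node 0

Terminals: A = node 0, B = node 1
All resistors sit directly between nodes 0 and 1, so they are in parallel and share one voltage V; the full source current 2 A splits among them.
1/R_par = 1/6.8 + 1/2000 + 1/6800 = 0.1477 S  =>  R_par = 6.77 Ω
V = I × R_par = 2 × 6.77 = 13.54 V
I_R3 = V/R3 = 13.54/6800 = 0.001991 A

Final answer: 0.001991 A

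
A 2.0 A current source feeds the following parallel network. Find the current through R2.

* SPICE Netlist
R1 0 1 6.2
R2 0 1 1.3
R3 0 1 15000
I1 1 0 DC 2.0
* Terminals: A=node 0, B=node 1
All resistors sit directly between nodes 0 and 1, so they are in parallel and share one voltage V; the full source current 2 A splits among them.
1/R_par = 1/6.2 + 1/1.3 + 1/15000 = 0.9306 S  =>  R_par = 1.075 Ω
V = I × R_par = 2 × 1.075 = 2.149 V
I_R2 = V/R2 = 2.149/1.3 = 1.653 A

Final answer: 1.653 A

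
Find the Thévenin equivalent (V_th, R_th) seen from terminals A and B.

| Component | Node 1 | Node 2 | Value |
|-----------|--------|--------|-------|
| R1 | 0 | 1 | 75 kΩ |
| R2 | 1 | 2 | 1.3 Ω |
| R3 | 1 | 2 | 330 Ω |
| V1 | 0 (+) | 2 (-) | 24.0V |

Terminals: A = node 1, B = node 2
Step 1 — V_th is the open-circuit voltage V_A - V_B (nothing connected across the terminals).
Nodal analysis, taking node 2 as the 0 V reference.
Source V1 fixes V_0 = 24 V.
KCL at each unknown node (sum of currents leaving = 0; resistances in Ω):
  Node 1: (V_1 - 24)/75000 + (V_1 - 0)/1.3 + (V_1 - 0)/330 = 0
Collecting terms: 0.7723 × V_1 = 0.00032  =>  V_1 = 0.0004144 V
V_th = V_1 - V_2 = 0.0004144 - 0 = 0.0004144 V
Step 2 — R_th: zero the source — replace V1 by a short circuit (node 2 merges into node 0) — and find the resistance seen between A (node 1) and B (node 0).
Reduce the network between node 1 (A) and node 0 (B) by series/parallel combination:
  Rp1 = R1 ‖ R2 ‖ R3 (parallel, all between nodes 0 and 1) = 1/(1/75000 + 1/1.3 + 1/330) = 1.295 Ω
R_th = 1.295 Ω

Final answer: V_th = 0.0004144 V, R_th = 1.295 Ω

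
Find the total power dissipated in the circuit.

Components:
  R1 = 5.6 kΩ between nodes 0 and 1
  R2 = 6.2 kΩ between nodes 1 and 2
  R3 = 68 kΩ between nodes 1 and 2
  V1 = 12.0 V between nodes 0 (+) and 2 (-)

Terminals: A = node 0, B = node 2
Nodal analysis, taking node 2 as the 0 V reference.
Source V1 fixes V_0 = 12 V.
KCL at each unknown node (sum of currents leaving = 0; resistances in Ω):
  Node 1: (V_1 - 12)/5600 + (V_1 - 0)/6200 + (V_1 - 0)/68000 = 0
Collecting terms: 0.0003546 × V_1 = 0.002143  =>  V_1 = 6.044 V
Power in each resistor, P = (ΔV)²/R:
  P_R1 = (12 - 6.044)²/5600 = 0.006336 W
  P_R2 = (6.044 - 0)²/6200 = 0.005891 W
  P_R3 = (6.044 - 0)²/68000 = 0.0005371 W
P_total = P_R1 + P_R2 + P_R3 = 0.01276 W

Final answer: 0.01276 W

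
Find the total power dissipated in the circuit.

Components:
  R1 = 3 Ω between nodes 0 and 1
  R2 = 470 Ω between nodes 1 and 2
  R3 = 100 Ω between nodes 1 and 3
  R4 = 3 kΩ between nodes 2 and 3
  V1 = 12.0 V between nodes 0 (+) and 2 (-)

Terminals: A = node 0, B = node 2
Nodal analysis, taking node 2 as the 0 V reference.
Source V1 fixes V_0 = 12 V.
KCL at each unknown node (sum of currents leaving = 0; resistances in Ω):
  Node 1: (V_1 - 12)/3 + (V_1 - 0)/470 + (V_1 - V_3)/100 = 0
  Node 3: (V_3 - V_1)/100 + (V_3 - 0)/3000 = 0
Collecting terms (coefficients in siemens):
  0.3455·V_1 - 0.01·V_3 = 4
  0.01033·V_3 - 0.01·V_1 = 0
Determinant D = (0.3455)(0.01033) - (-0.01)(-0.01) = 0.00347
V_1 = [(4)(0.01033) - (-0.01)(0)]/D = 11.91 V
V_3 = [(0.3455)(0) - (4)(-0.01)]/D = 11.53 V
Power in each resistor, P = (ΔV)²/R:
  P_R1 = (12 - 11.91)²/3 = 0.002556 W
  P_R2 = (11.91 - 0)²/470 = 0.3019 W
  P_R3 = (11.91 - 11.53)²/100 = 0.001477 W
  P_R4 = (0 - 11.53)²/3000 = 0.0443 W
P_total = P_R1 + P_R2 + P_R3 + P_R4 = 0.3503 W

Final answer: 0.3503 W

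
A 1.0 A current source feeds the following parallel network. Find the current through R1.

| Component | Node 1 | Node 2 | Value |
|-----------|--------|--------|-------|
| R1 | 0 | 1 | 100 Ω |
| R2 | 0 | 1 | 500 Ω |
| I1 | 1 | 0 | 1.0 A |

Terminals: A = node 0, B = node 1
All resistors sit directly between nodes 0 and 1, so they are in parallel and share one voltage V; the full source current 1 A splits among them.
1/R_par = 1/100 + 1/500 = 0.012 S  =>  R_par = 83.33 Ω
V = I × R_par = 1 × 83.33 = 83.33 V
I_R1 = V/R1 = 83.33/100 = 0.8333 A

Final answer: 0.8333 A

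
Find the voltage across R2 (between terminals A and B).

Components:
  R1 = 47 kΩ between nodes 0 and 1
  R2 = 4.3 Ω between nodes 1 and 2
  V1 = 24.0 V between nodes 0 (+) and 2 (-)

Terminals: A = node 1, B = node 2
R1 and R2 are in series across V1 (node 0 → node 1 → node 2), and the output A–B is taken across R2, so this is a voltage divider.
Series current: I = V1/(R1 + R2) = 24/(47000 + 4.3) = 24/47000 = 0.0005106 A
V_R2 = I × R2 = V1 × R2/(R1 + R2) = 24 × 4.3/47000 = 0.002196 V

Final answer: 0.002196 V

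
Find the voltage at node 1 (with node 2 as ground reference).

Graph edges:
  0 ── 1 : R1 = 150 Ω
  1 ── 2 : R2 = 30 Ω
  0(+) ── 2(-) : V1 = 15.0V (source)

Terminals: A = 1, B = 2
Nodal analysis, taking node 2 as the 0 V reference.
Source V1 fixes V_0 = 15 V.
KCL at each unknown node (sum of currents leaving = 0; resistances in Ω):
  Node 1: (V_1 - 15)/150 + (V_1 - 0)/30 = 0
Collecting terms: 0.04 × V_1 = 0.1  =>  V_1 = 2.5 V
The requested potential is V_1 = 2.5 V.

Final answer: V_1 = 2.5 V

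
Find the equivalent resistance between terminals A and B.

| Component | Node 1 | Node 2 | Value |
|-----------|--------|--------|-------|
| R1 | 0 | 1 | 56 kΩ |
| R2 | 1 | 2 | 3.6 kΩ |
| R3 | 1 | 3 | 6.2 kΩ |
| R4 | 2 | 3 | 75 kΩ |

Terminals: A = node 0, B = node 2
Reduce the network between node 0 (A) and node 2 (B) by series/parallel combination:
  Rs1 = R3 + R4 (series, joined only at node 3) = 6200 + 75000 = 81200 Ω
  Rp1 = R2 ‖ Rs1 (parallel, both between nodes 1 and 2) = 1/(1/3600 + 1/81200) = 3447 Ω
  Rs2 = R1 + Rp1 (series, joined only at node 1) = 56000 + 3447 = 59450 Ω
R_eq = 59.45 kΩ

Final answer: 59.45 kΩ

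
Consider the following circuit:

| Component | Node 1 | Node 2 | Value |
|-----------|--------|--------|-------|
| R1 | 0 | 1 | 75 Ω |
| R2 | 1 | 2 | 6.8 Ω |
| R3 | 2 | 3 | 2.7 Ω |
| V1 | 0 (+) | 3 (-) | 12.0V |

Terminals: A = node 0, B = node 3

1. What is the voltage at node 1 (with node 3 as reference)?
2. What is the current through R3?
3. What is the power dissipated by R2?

Nodal analysis, taking node 3 as the 0 V reference.
Source V1 fixes V_0 = 12 V.
KCL at each unknown node (sum of currents leaving = 0; resistances in Ω):
  Node 1: (V_1 - 12)/75 + (V_1 - V_2)/6.8 = 0
  Node 2: (V_2 - V_1)/6.8 + (V_2 - 0)/2.7 = 0
Collecting terms (coefficients in siemens):
  0.1604·V_1 - 0.1471·V_2 = 0.16
  0.5174·V_2 - 0.1471·V_1 = 0
Determinant D = (0.1604)(0.5174) - (-0.1471)(-0.1471) = 0.06137
V_1 = [(0.16)(0.5174) - (-0.1471)(0)]/D = 1.349 V
V_2 = [(0.1604)(0) - (0.16)(-0.1471)]/D = 0.3834 V
Part 1:
  Read off the nodal solution: V_1 = 1.349 V
Part 2:
  I_R3 = (V_2 - V_3)/R3 = (0.3834 - 0)/2.7 = 0.142 A
  Magnitude: I_R3 = 0.142 A
Part 3:
  I_R2 = (V_1 - V_2)/R2 = (1.349 - 0.3834)/6.8 = 0.142 A
  P_R2 = I_R2² × R2 = (0.142)² × 6.8 = 0.1371 W

Final answers:
1. V_1 = 1.349 V
2. I_R3 = 0.142 A
3. P_R2 = 0.1371 W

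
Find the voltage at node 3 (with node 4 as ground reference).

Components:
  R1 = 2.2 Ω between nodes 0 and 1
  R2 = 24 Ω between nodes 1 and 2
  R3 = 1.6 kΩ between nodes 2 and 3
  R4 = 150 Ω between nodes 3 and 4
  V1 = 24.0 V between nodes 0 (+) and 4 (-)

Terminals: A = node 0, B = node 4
Nodal analysis, taking node 4 as the 0 V reference.
Source V1 fixes V_0 = 24 V.
KCL at each unknown node (sum of currents leaving = 0; resistances in Ω):
  Node 1: (V_1 - 24)/2.2 + (V_1 - V_2)/24 = 0
  Node 2: (V_2 - V_1)/24 + (V_2 - V_3)/1600 = 0
  Node 3: (V_3 - V_2)/1600 + (V_3 - 0)/150 = 0
Collecting terms (coefficients in siemens):
  0.4962·V_1 - 0.04167·V_2 = 10.91
  0.04229·V_2 - 0.04167·V_1 - 0.000625·V_3 = 0
  0.007292·V_3 - 0.000625·V_2 = 0
Solving these 3 simultaneous equations (Gaussian elimination) gives:
  V_1 = 23.97 V, V_2 = 23.65 V, V_3 = 2.027 V
The requested potential is V_3 = 2.027 V.

Final answer: V_3 = 2.027 V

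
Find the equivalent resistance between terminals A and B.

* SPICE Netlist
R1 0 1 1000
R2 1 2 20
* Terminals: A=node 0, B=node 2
Reduce the network between node 0 (A) and node 2 (B) by series/parallel combination:
  Rs1 = R1 + R2 (series, joined only at node 1) = 1000 + 20 = 1020 Ω
R_eq = 1.02 kΩ

Final answer: 1.02 kΩ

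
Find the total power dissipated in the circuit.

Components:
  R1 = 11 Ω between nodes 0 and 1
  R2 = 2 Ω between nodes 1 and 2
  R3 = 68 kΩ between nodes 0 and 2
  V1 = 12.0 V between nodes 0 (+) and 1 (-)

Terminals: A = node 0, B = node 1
Nodal analysis, taking node 1 as the 0 V reference.
Source V1 fixes V_0 = 12 V.
KCL at each unknown node (sum of currents leaving = 0; resistances in Ω):
  Node 2: (V_2 - 0)/2 + (V_2 - 12)/68000 = 0
Collecting terms: 0.5 × V_2 = 0.0001765  =>  V_2 = 0.0003529 V
Power in each resistor, P = (ΔV)²/R:
  P_R1 = (12 - 0)²/11 = 13.09 W
  P_R2 = (0 - 0.0003529)²/2 = 0.00000006228 W
  P_R3 = (12 - 0.0003529)²/68000 = 0.002118 W
P_total = P_R1 + P_R2 + P_R3 = 13.09 W

Final answer: 13.09 W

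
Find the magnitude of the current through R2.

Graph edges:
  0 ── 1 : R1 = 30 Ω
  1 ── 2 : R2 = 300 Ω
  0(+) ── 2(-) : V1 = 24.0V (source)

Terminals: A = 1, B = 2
Nodal analysis, taking node 2 as the 0 V reference.
Source V1 fixes V_0 = 24 V.
KCL at each unknown node (sum of currents leaving = 0; resistances in Ω):
  Node 1: (V_1 - 24)/30 + (V_1 - 0)/300 = 0
Collecting terms: 0.03667 × V_1 = 0.8  =>  V_1 = 21.82 V
I_R2 = (V_1 - V_2)/R2 = (21.82 - 0)/300 = 0.07273 A
|I_R2| = 0.07273 A

Final answer: |I_R2| = 0.07273 A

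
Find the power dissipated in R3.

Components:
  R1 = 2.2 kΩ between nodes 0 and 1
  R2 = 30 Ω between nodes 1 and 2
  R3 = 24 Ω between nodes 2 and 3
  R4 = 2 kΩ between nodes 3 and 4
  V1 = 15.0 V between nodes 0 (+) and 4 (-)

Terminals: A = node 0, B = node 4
Nodal analysis, taking node 4 as the 0 V reference.
Source V1 fixes V_0 = 15 V.
KCL at each unknown node (sum of currents leaving = 0; resistances in Ω):
  Node 1: (V_1 - 15)/2200 + (V_1 - V_2)/30 = 0
  Node 2: (V_2 - V_1)/30 + (V_2 - V_3)/24 = 0
  Node 3: (V_3 - V_2)/24 + (V_3 - 0)/2000 = 0
Collecting terms (coefficients in siemens):
  0.03379·V_1 - 0.03333·V_2 = 0.006818
  0.075·V_2 - 0.03333·V_1 - 0.04167·V_3 = 0
  0.04217·V_3 - 0.04167·V_2 = 0
Solving these 3 simultaneous equations (Gaussian elimination) gives:
  V_1 = 7.243 V, V_2 = 7.137 V, V_3 = 7.052 V
I_R3 = (V_2 - V_3)/R3 = (7.137 - 7.052)/24 = 0.003526 A
P_R3 = I_R3² × R3 = (0.003526)² × 24 = 0.0002984 W

Final answer: 0.0002984 W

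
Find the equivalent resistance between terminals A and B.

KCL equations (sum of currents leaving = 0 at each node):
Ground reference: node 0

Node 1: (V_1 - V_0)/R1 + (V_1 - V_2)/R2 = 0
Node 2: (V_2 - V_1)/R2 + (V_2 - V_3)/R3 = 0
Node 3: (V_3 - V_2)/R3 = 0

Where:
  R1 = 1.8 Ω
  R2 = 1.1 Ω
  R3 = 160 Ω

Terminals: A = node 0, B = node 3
Reduce the network between node 0 (A) and node 3 (B) by series/parallel combination:
  Rs1 = R1 + R2 (series, joined only at node 1) = 1.8 + 1.1 = 2.9 Ω
  Rs2 = R3 + Rs1 (series, joined only at node 2) = 160 + 2.9 = 162.9 Ω
R_eq = 162.9 Ω

Final answer: 162.9 Ω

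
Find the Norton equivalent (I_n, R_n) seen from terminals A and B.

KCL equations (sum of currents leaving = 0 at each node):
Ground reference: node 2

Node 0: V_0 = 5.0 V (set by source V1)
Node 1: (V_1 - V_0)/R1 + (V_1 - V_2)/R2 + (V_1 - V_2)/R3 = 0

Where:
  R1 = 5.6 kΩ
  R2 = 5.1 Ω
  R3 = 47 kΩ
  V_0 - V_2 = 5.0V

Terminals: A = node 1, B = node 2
Find the Thévenin equivalent first; then I_n = V_th/R_th and R_n = R_th.
Step 1 — V_th is the open-circuit voltage V_A - V_B (nothing connected across the terminals).
Nodal analysis, taking node 2 as the 0 V reference.
Source V1 fixes V_0 = 5 V.
KCL at each unknown node (sum of currents leaving = 0; resistances in Ω):
  Node 1: (V_1 - 5)/5600 + (V_1 - 0)/5.1 + (V_1 - 0)/47000 = 0
Collecting terms: 0.1963 × V_1 = 0.0008929  =>  V_1 = 0.004549 V
V_th = V_1 - V_2 = 0.004549 - 0 = 0.004549 V
Step 2 — R_th: zero the source — replace V1 by a short circuit (node 2 merges into node 0) — and find the resistance seen between A (node 1) and B (node 0).
Reduce the network between node 1 (A) and node 0 (B) by series/parallel combination:
  Rp1 = R1 ‖ R2 ‖ R3 (parallel, all between nodes 0 and 1) = 1/(1/5600 + 1/5.1 + 1/47000) = 5.095 Ω
R_th = 5.095 Ω
I_n = V_th/R_th = 0.004549/5.095 = 0.0008929 A, and R_n = R_th = 5.095 Ω

Final answer: I_n = 0.0008929 A, R_n = 5.095 Ω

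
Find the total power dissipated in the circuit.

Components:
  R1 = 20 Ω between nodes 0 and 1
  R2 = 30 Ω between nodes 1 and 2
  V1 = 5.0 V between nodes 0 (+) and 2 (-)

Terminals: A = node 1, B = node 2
Nodal analysis, taking node 2 as the 0 V reference.
Source V1 fixes V_0 = 5 V.
KCL at each unknown node (sum of currents leaving = 0; resistances in Ω):
  Node 1: (V_1 - 5)/20 + (V_1 - 0)/30 = 0
Collecting terms: 0.08333 × V_1 = 0.25  =>  V_1 = 3 V
Power in each resistor, P = (ΔV)²/R:
  P_R1 = (5 - 3)²/20 = 0.2 W
  P_R2 = (3 - 0)²/30 = 0.3 W
P_total = P_R1 + P_R2 = 0.5 W

Final answer: 0.5 W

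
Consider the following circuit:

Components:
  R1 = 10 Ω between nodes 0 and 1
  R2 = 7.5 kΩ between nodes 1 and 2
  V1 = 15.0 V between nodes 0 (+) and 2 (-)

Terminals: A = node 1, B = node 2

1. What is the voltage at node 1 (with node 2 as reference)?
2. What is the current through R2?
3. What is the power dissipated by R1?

Nodal analysis, taking node 2 as the 0 V reference.
Source V1 fixes V_0 = 15 V.
KCL at each unknown node (sum of currents leaving = 0; resistances in Ω):
  Node 1: (V_1 - 15)/10 + (V_1 - 0)/7500 = 0
Collecting terms: 0.1001 × V_1 = 1.5  =>  V_1 = 14.98 V
Part 1:
  Read off the nodal solution: V_1 = 14.98 V
Part 2:
  I_R2 = (V_1 - V_2)/R2 = (14.98 - 0)/7500 = 0.001997 A
  Magnitude: I_R2 = 0.001997 A
Part 3:
  I_R1 = (V_0 - V_1)/R1 = (15 - 14.98)/10 = 0.001997 A
  P_R1 = I_R1² × R1 = (0.001997)² × 10 = 0.00003989 W

Final answers:
1. V_1 = 14.98 V
2. I_R2 = 0.001997 A
3. P_R1 = 3.989e-05 W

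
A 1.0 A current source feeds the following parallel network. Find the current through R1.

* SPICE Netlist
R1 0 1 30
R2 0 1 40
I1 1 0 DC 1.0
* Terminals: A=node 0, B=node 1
All resistors sit directly between nodes 0 and 1, so they are in parallel and share one voltage V; the full source current 1 A splits among them.
1/R_par = 1/30 + 1/40 = 0.05833 S  =>  R_par = 17.14 Ω
V = I × R_par = 1 × 17.14 = 17.14 V
I_R1 = V/R1 = 17.14/30 = 0.5714 A

Final answer: 0.5714 A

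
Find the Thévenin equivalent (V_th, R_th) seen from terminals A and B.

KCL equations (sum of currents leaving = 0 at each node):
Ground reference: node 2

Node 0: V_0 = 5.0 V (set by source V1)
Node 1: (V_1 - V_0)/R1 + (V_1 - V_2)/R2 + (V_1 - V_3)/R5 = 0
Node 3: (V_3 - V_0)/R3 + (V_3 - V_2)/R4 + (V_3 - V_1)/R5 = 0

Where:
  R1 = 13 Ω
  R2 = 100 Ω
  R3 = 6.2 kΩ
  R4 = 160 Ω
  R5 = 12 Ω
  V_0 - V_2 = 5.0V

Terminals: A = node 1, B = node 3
Step 1 — V_th is the open-circuit voltage V_A - V_B (nothing connected across the terminals).
Nodal analysis, taking node 2 as the 0 V reference.
Source V1 fixes V_0 = 5 V.
KCL at each unknown node (sum of currents leaving = 0; resistances in Ω):
  Node 1: (V_1 - 5)/13 + (V_1 - 0)/100 + (V_1 - V_3)/12 = 0
  Node 3: (V_3 - 5)/6200 + (V_3 - 0)/160 + (V_3 - V_1)/12 = 0
Collecting terms (coefficients in siemens):
  0.1703·V_1 - 0.08333·V_3 = 0.3846
  0.08974·V_3 - 0.08333·V_1 = 0.0008065
Determinant D = (0.1703)(0.08974) - (-0.08333)(-0.08333) = 0.008335
V_1 = [(0.3846)(0.08974) - (-0.08333)(0.0008065)]/D = 4.149 V
V_3 = [(0.1703)(0.0008065) - (0.3846)(-0.08333)]/D = 3.862 V
V_th = V_1 - V_3 = 4.149 - 3.862 = 0.2874 V
Step 2 — R_th: zero the source — replace V1 by a short circuit (node 2 merges into node 0) — and find the resistance seen between A (node 1) and B (node 3).
Reduce the network between node 1 (A) and node 3 (B) by series/parallel combination:
  Rp1 = R1 ‖ R2 (parallel, both between nodes 0 and 1) = 1/(1/13 + 1/100) = 11.5 Ω
  Rp2 = R3 ‖ R4 (parallel, both between nodes 0 and 3) = 1/(1/6200 + 1/160) = 156 Ω
  Rs1 = Rp1 + Rp2 (series, joined only at node 0) = 11.5 + 156 = 167.5 Ω
  Rp3 = R5 ‖ Rs1 (parallel, both between nodes 1 and 3) = 1/(1/12 + 1/167.5) = 11.2 Ω
R_th = 11.2 Ω

Final answer: V_th = 0.2874 V, R_th = 11.2 Ω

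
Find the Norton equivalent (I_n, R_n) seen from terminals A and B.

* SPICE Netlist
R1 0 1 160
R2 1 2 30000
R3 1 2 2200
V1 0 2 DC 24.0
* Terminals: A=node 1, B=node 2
Find the Thévenin equivalent first; then I_n = V_th/R_th and R_n = R_th.
Step 1 — V_th is the open-circuit voltage V_A - V_B (nothing connected across the terminals).
Nodal analysis, taking node 2 as the 0 V reference.
Source V1 fixes V_0 = 24 V.
KCL at each unknown node (sum of currents leaving = 0; resistances in Ω):
  Node 1: (V_1 - 24)/160 + (V_1 - 0)/30000 + (V_1 - 0)/2200 = 0
Collecting terms: 0.006738 × V_1 = 0.15  =>  V_1 = 22.26 V
V_th = V_1 - V_2 = 22.26 - 0 = 22.26 V
Step 2 — R_th: zero the source — replace V1 by a short circuit (node 2 merges into node 0) — and find the resistance seen between A (node 1) and B (node 0).
Reduce the network between node 1 (A) and node 0 (B) by series/parallel combination:
  Rp1 = R1 ‖ R2 ‖ R3 (parallel, all between nodes 0 and 1) = 1/(1/160 + 1/30000 + 1/2200) = 148.4 Ω
R_th = 148.4 Ω
I_n = V_th/R_th = 22.26/148.4 = 0.15 A, and R_n = R_th = 148.4 Ω

Final answer: I_n = 0.15 A, R_n = 148.4 Ω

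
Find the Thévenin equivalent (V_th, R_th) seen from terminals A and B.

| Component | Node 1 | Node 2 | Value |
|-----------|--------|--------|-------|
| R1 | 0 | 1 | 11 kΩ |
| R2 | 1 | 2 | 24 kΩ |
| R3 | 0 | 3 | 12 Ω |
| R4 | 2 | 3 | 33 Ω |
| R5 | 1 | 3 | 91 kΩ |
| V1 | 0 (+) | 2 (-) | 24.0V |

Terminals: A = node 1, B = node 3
Step 1 — V_th is the open-circuit voltage V_A - V_B (nothing connected across the terminals).
Nodal analysis, taking node 2 as the 0 V reference.
Source V1 fixes V_0 = 24 V.
KCL at each unknown node (sum of currents leaving = 0; resistances in Ω):
  Node 1: (V_1 - 24)/11000 + (V_1 - 0)/24000 + (V_1 - V_3)/91000 = 0
  Node 3: (V_3 - 24)/12 + (V_3 - 0)/33 + (V_3 - V_1)/91000 = 0
Collecting terms (coefficients in siemens):
  0.0001436·V_1 - 0.00001099·V_3 = 0.002182
  0.1136·V_3 - 0.00001099·V_1 = 2
Determinant D = (0.0001436)(0.1136) - (-0.00001099)(-0.00001099) = 0.00001632
V_1 = [(0.002182)(0.1136) - (-0.00001099)(2)]/D = 16.54 V
V_3 = [(0.0001436)(2) - (0.002182)(-0.00001099)]/D = 17.6 V
V_th = V_1 - V_3 = 16.54 - 17.6 = -1.055 V
Step 2 — R_th: zero the source — replace V1 by a short circuit (node 2 merges into node 0) — and find the resistance seen between A (node 1) and B (node 3).
Reduce the network between node 1 (A) and node 3 (B) by series/parallel combination:
  Rp1 = R1 ‖ R2 (parallel, both between nodes 0 and 1) = 1/(1/11000 + 1/24000) = 7543 Ω
  Rp2 = R3 ‖ R4 (parallel, both between nodes 0 and 3) = 1/(1/12 + 1/33) = 8.8 Ω
  Rs1 = Rp1 + Rp2 (series, joined only at node 0) = 7543 + 8.8 = 7552 Ω
  Rp3 = R5 ‖ Rs1 (parallel, both between nodes 1 and 3) = 1/(1/91000 + 1/7552) = 6973 Ω
R_th = 6.973 kΩ

Final answer: V_th = -1.055 V, R_th = 6.973 kΩ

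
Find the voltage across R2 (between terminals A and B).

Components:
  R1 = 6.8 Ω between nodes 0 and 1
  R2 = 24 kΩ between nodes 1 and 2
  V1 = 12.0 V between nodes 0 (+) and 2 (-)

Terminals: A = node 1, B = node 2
R1 and R2 are in series across V1 (node 0 → node 1 → node 2), and the output A–B is taken across R2, so this is a voltage divider.
Series current: I = V1/(R1 + R2) = 12/(6.8 + 24000) = 12/24010 = 0.0004999 A
V_R2 = I × R2 = V1 × R2/(R1 + R2) = 12 × 24000/24010 = 12 V

Final answer: 12 V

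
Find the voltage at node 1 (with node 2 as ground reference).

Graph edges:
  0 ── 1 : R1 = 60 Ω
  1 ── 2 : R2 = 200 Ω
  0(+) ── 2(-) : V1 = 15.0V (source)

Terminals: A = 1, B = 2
Nodal analysis, taking node 2 as the 0 V reference.
Source V1 fixes V_0 = 15 V.
KCL at each unknown node (sum of currents leaving = 0; resistances in Ω):
  Node 1: (V_1 - 15)/60 + (V_1 - 0)/200 = 0
Collecting terms: 0.02167 × V_1 = 0.25  =>  V_1 = 11.54 V
The requested potential is V_1 = 11.54 V.

Final answer: V_1 = 11.54 V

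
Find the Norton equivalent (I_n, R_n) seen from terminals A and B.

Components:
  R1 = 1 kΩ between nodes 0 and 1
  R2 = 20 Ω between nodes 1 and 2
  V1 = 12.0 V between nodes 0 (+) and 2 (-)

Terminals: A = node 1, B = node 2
Find the Thévenin equivalent first; then I_n = V_th/R_th and R_n = R_th.
Step 1 — V_th is the open-circuit voltage V_A - V_B (nothing connected across the terminals).
Nodal analysis, taking node 2 as the 0 V reference.
Source V1 fixes V_0 = 12 V.
KCL at each unknown node (sum of currents leaving = 0; resistances in Ω):
  Node 1: (V_1 - 12)/1000 + (V_1 - 0)/20 = 0
Collecting terms: 0.051 × V_1 = 0.012  =>  V_1 = 0.2353 V
V_th = V_1 - V_2 = 0.2353 - 0 = 0.2353 V
Step 2 — R_th: zero the source — replace V1 by a short circuit (node 2 merges into node 0) — and find the resistance seen between A (node 1) and B (node 0).
Reduce the network between node 1 (A) and node 0 (B) by series/parallel combination:
  Rp1 = R1 ‖ R2 (parallel, both between nodes 0 and 1) = 1/(1/1000 + 1/20) = 19.61 Ω
R_th = 19.61 Ω
I_n = V_th/R_th = 0.2353/19.61 = 0.012 A, and R_n = R_th = 19.61 Ω

Final answer: I_n = 0.012 A, R_n = 19.61 Ω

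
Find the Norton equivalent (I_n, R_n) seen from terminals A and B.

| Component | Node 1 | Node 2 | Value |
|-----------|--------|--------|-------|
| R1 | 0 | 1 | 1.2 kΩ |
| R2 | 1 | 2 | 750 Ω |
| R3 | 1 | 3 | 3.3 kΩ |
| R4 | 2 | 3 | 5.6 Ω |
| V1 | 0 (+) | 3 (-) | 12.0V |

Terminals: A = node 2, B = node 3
Find the Thévenin equivalent first; then I_n = V_th/R_th and R_n = R_th.
Step 1 — V_th is the open-circuit voltage V_A - V_B (nothing connected across the terminals).
Nodal analysis, taking node 3 as the 0 V reference.
Source V1 fixes V_0 = 12 V.
KCL at each unknown node (sum of currents leaving = 0; resistances in Ω):
  Node 1: (V_1 - 12)/1200 + (V_1 - V_2)/750 + (V_1 - 0)/3300 = 0
  Node 2: (V_2 - V_1)/750 + (V_2 - 0)/5.6 = 0
Collecting terms (coefficients in siemens):
  0.00247·V_1 - 0.001333·V_2 = 0.01
  0.1799·V_2 - 0.001333·V_1 = 0
Determinant D = (0.00247)(0.1799) - (-0.001333)(-0.001333) = 0.0004425
V_1 = [(0.01)(0.1799) - (-0.001333)(0)]/D = 4.065 V
V_2 = [(0.00247)(0) - (0.01)(-0.001333)]/D = 0.03013 V
V_th = V_2 - V_3 = 0.03013 - 0 = 0.03013 V
Step 2 — R_th: zero the source — replace V1 by a short circuit (node 3 merges into node 0) — and find the resistance seen between A (node 2) and B (node 0).
Reduce the network between node 2 (A) and node 0 (B) by series/parallel combination:
  Rp1 = R1 ‖ R3 (parallel, both between nodes 0 and 1) = 1/(1/1200 + 1/3300) = 880 Ω
  Rs1 = R2 + Rp1 (series, joined only at node 1) = 750 + 880 = 1630 Ω
  Rp2 = R4 ‖ Rs1 (parallel, both between nodes 0 and 2) = 1/(1/5.6 + 1/1630) = 5.581 Ω
R_th = 5.581 Ω
I_n = V_th/R_th = 0.03013/5.581 = 0.005399 A, and R_n = R_th = 5.581 Ω

Final answer: I_n = 0.005399 A, R_n = 5.581 Ω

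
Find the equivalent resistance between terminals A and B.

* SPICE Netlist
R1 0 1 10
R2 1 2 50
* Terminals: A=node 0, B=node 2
Reduce the network between node 0 (A) and node 2 (B) by series/parallel combination:
  Rs1 = R1 + R2 (series, joined only at node 1) = 10 + 50 = 60 Ω
R_eq = 60 Ω

Final answer: 60 Ω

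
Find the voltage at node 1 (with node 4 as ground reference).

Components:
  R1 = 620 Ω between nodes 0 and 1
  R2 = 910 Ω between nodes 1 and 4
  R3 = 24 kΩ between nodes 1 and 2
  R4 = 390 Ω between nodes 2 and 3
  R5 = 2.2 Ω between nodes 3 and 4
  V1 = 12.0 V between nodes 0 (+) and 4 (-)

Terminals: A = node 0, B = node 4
Nodal analysis, taking node 4 as the 0 V reference.
Source V1 fixes V_0 = 12 V.
KCL at each unknown node (sum of currents leaving = 0; resistances in Ω):
  Node 1: (V_1 - 12)/620 + (V_1 - 0)/910 + (V_1 - V_2)/24000 = 0
  Node 2: (V_2 - V_1)/24000 + (V_2 - V_3)/390 = 0
  Node 3: (V_3 - V_2)/390 + (V_3 - 0)/2.2 = 0
Collecting terms (coefficients in siemens):
  0.002753·V_1 - 0.00004167·V_2 = 0.01935
  0.002606·V_2 - 0.00004167·V_1 - 0.002564·V_3 = 0
  0.4571·V_3 - 0.002564·V_2 = 0
Solving these 3 simultaneous equations (Gaussian elimination) gives:
  V_1 = 7.031 V, V_2 = 0.1131 V, V_3 = 0.0006341 V
The requested potential is V_1 = 7.031 V.

Final answer: V_1 = 7.031 V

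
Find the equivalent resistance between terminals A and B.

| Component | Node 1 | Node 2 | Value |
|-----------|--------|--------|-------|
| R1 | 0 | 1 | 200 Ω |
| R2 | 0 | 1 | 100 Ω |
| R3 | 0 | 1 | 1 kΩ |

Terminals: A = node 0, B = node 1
Reduce the network between node 0 (A) and node 1 (B) by series/parallel combination:
  Rp1 = R1 ‖ R2 ‖ R3 (parallel, all between nodes 0 and 1) = 1/(1/200 + 1/100 + 1/1000) = 62.5 Ω
R_eq = 62.5 Ω

Final answer: 62.5 Ω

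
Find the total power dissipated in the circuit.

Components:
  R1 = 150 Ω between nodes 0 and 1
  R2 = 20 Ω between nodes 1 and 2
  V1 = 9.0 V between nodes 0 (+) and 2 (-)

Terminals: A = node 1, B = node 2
Nodal analysis, taking node 2 as the 0 V reference.
Source V1 fixes V_0 = 9 V.
KCL at each unknown node (sum of currents leaving = 0; resistances in Ω):
  Node 1: (V_1 - 9)/150 + (V_1 - 0)/20 = 0
Collecting terms: 0.05667 × V_1 = 0.06  =>  V_1 = 1.059 V
Power in each resistor, P = (ΔV)²/R:
  P_R1 = (9 - 1.059)²/150 = 0.4204 W
  P_R2 = (1.059 - 0)²/20 = 0.05606 W
P_total = P_R1 + P_R2 = 0.4765 W

Final answer: 0.4765 W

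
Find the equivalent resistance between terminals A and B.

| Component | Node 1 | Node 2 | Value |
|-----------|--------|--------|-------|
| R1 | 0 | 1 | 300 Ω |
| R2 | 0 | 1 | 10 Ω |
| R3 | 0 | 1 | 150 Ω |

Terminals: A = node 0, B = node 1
Reduce the network between node 0 (A) and node 1 (B) by series/parallel combination:
  Rp1 = R1 ‖ R2 ‖ R3 (parallel, all between nodes 0 and 1) = 1/(1/300 + 1/10 + 1/150) = 9.091 Ω
R_eq = 9.091 Ω

Final answer: 9.091 Ω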